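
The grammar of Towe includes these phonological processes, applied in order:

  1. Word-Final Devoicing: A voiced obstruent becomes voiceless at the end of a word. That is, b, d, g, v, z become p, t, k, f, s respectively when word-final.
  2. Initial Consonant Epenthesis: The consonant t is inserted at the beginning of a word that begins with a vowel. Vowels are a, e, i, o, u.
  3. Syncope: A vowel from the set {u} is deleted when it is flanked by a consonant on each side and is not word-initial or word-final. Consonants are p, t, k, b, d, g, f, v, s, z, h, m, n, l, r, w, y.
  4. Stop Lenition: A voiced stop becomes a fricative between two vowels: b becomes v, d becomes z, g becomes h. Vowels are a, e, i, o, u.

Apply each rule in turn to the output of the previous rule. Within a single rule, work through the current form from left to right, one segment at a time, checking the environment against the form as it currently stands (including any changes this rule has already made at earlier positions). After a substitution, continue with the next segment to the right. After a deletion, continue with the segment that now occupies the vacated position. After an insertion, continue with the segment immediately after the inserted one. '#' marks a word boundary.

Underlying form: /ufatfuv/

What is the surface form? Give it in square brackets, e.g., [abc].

[tfatff]

1 Word-Final Devoicing: [ufatfuv] → [ufatfuf]
2 Initial Consonant Epenthesis: [ufatfuf] → [tufatfuf]
3 Syncope: [tufatfuf] → [tfatff]
4 Stop Lenition: no change — [tfatff]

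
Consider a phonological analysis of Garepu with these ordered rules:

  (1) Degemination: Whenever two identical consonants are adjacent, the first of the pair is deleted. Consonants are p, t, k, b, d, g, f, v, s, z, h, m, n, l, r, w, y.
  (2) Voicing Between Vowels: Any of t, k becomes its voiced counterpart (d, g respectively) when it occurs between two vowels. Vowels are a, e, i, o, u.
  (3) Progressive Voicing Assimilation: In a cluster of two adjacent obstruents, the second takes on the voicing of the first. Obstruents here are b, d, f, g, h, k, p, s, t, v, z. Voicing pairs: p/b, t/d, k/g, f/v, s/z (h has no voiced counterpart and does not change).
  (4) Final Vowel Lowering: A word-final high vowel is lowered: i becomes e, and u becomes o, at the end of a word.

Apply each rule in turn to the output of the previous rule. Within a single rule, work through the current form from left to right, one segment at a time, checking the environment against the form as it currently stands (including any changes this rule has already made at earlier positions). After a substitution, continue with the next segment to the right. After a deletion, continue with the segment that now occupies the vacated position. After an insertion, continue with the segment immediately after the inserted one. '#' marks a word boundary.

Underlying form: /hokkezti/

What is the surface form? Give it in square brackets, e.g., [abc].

(1) Degemination: [hokkezti] → [hokezti]
(2) Voicing Between Vowels: [hokezti] → [hogezti]
(3) Progressive Voicing Assimilation: [hogezti] → [hogezdi]
(4) Final Vowel Lowering: [hogezdi] → [hogezde]

[hogezde]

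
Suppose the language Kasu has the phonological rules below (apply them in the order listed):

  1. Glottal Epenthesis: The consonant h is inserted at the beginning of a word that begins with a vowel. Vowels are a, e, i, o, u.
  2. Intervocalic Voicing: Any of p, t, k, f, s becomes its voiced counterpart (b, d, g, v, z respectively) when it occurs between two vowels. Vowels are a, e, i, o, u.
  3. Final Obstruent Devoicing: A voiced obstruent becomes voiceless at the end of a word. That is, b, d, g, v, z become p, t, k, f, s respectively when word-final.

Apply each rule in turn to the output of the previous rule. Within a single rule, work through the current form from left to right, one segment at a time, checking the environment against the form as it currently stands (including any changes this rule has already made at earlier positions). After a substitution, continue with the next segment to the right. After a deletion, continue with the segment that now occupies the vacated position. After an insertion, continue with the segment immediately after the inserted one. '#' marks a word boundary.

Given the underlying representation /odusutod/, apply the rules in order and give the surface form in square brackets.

1 Glottal Epenthesis: [odusutod] → [hodusutod]
2 Intervocalic Voicing: [hodusutod] → [hoduzudod]
3 Final Obstruent Devoicing: [hoduzudod] → [hoduzudot]

[hoduzudot]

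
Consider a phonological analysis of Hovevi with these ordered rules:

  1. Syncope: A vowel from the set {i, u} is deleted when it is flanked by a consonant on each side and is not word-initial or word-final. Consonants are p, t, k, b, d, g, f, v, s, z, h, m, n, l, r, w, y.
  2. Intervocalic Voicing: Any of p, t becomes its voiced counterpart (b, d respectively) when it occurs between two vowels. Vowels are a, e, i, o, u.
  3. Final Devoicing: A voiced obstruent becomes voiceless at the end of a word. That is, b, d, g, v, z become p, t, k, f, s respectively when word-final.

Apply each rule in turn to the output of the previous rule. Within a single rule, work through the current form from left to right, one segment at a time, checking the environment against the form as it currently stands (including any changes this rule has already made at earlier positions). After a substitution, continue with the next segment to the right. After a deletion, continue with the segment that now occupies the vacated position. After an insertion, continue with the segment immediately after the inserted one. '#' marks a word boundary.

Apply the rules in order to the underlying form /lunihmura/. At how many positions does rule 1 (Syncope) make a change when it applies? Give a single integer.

3

1 Syncope: [lunihmura] → [lnhmra]
2 Intervocalic Voicing: no change — [lnhmra]
3 Final Devoicing: no change — [lnhmra]
Rule 1 changed 3 position(s).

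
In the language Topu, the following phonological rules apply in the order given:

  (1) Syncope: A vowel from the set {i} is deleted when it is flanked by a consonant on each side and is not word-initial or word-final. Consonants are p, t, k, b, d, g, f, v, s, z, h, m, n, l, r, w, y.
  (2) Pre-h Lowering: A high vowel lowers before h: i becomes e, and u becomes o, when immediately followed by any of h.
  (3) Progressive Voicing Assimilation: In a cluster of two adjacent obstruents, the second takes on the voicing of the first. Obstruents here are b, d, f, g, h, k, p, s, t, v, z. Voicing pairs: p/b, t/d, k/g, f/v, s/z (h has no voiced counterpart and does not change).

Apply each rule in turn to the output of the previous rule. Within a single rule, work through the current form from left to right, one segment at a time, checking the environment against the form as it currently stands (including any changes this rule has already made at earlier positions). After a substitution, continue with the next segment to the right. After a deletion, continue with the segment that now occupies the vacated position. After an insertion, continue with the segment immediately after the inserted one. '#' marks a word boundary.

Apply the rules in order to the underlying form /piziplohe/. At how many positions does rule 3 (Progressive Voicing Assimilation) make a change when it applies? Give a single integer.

(1) Syncope: [piziplohe] → [pzplohe]
(2) Pre-h Lowering: no change — [pzplohe]
(3) Progressive Voicing Assimilation: [pzplohe] → [psplohe]
Rule 3 changed 1 position(s).

1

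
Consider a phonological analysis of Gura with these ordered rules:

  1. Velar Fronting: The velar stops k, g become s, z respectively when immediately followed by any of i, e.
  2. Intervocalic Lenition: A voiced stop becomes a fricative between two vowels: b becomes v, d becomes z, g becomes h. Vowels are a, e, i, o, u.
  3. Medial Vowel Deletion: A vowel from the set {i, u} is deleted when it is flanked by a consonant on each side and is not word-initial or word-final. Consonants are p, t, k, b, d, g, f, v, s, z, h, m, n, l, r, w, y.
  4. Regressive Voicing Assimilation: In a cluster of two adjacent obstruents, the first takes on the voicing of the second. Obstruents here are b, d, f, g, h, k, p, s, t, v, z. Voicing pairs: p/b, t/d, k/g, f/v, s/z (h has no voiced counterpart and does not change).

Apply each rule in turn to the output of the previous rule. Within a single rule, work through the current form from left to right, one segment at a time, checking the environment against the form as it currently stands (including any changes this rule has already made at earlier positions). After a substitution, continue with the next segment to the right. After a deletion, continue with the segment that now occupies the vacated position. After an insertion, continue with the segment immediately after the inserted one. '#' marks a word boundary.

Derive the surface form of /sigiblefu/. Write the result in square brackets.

1 Velar Fronting: [sigiblefu] → [siziblefu]
2 Intervocalic Lenition: no change — [siziblefu]
3 Medial Vowel Deletion: [siziblefu] → [szblefu]
4 Regressive Voicing Assimilation: [szblefu] → [zzblefu]

[zzblefu]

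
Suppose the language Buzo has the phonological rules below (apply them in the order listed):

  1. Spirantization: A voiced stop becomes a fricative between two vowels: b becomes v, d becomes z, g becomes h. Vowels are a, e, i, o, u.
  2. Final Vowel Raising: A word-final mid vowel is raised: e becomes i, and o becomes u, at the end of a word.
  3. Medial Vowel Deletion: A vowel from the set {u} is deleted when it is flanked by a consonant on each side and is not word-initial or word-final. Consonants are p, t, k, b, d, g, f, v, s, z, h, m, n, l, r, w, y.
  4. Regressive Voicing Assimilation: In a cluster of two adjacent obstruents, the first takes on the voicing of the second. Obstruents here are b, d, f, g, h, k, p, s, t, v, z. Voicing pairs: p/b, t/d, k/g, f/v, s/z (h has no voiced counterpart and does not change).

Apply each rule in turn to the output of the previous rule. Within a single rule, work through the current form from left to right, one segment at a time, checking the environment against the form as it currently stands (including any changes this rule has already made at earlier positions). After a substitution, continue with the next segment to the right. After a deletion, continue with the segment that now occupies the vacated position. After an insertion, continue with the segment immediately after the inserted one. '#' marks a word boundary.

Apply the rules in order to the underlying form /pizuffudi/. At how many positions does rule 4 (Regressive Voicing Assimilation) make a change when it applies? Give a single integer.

1 Spirantization: [pizuffudi] → [pizuffuzi]
2 Final Vowel Raising: no change — [pizuffuzi]
3 Medial Vowel Deletion: [pizuffuzi] → [pizffzi]
4 Regressive Voicing Assimilation: [pizffzi] → [pisfvzi]
Rule 4 changed 2 position(s).

2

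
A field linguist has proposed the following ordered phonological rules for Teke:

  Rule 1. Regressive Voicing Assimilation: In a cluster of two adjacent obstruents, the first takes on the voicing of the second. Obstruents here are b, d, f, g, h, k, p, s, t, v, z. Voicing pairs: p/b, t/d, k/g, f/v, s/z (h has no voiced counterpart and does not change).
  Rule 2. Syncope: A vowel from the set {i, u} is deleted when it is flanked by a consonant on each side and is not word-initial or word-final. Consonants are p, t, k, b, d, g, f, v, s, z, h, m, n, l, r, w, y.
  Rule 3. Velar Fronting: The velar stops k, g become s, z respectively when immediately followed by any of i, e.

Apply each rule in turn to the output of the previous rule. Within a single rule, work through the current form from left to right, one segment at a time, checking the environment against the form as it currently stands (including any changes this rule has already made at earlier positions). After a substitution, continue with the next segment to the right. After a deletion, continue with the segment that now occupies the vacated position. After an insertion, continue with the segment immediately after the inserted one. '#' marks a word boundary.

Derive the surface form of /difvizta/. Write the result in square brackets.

Rule 1 Regressive Voicing Assimilation: [difvizta] → [divvista]
Rule 2 Syncope: [divvista] → [dvvsta]
Rule 3 Velar Fronting: no change — [dvvsta]

[dvvsta]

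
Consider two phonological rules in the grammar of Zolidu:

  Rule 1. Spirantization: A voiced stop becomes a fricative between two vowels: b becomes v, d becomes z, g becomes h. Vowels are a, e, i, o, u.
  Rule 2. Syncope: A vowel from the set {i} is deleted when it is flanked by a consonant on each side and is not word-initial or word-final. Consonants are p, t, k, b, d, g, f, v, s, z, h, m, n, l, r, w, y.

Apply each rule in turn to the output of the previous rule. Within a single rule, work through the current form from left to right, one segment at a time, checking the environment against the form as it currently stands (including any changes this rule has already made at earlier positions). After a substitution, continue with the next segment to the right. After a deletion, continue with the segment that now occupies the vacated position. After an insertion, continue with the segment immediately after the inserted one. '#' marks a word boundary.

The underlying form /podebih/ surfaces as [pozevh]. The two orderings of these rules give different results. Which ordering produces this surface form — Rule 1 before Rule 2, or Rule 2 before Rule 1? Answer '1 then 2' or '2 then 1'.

Order 1 then 2:
  1 Spirantization: [podebih] → [pozevih]
  2 Syncope: [pozevih] → [pozevh]
  result: [pozevh]
Order 2 then 1:
  2 Syncope: [podebih] → [podebh]
  1 Spirantization: [podebh] → [pozebh]
  result: [pozebh]

1 then 2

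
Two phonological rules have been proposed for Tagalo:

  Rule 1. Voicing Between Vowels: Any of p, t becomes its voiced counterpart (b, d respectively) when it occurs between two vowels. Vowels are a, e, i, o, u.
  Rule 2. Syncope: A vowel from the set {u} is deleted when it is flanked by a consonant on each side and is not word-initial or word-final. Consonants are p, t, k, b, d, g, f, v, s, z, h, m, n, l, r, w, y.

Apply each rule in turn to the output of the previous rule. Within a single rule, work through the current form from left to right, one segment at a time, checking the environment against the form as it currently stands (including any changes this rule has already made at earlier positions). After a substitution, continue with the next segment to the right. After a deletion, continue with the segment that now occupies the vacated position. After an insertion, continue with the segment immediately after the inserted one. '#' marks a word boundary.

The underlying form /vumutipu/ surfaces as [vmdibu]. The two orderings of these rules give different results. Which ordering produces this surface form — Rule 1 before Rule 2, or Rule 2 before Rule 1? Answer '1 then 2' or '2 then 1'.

1 then 2

Order 1 then 2:
  1 Voicing Between Vowels: [vumutipu] → [vumudibu]
  2 Syncope: [vumudibu] → [vmdibu]
  result: [vmdibu]
Order 2 then 1:
  2 Syncope: [vumutipu] → [vmtipu]
  1 Voicing Between Vowels: [vmtipu] → [vmtibu]
  result: [vmtibu]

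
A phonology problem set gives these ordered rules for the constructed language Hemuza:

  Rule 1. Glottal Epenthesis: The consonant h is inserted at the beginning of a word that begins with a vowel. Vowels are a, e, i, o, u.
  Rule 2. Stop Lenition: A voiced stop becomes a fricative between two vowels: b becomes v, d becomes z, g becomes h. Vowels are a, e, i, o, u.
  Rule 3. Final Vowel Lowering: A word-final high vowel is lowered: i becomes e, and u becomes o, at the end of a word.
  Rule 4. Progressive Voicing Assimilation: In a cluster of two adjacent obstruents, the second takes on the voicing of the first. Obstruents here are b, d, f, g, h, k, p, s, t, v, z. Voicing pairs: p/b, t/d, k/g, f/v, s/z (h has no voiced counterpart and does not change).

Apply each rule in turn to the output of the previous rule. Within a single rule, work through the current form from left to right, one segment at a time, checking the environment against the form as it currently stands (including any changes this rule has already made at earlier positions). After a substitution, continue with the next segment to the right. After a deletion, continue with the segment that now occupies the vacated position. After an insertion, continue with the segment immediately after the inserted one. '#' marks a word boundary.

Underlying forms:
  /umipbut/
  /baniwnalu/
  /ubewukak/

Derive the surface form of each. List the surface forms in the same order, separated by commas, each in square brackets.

/umipbut/:
  Rule 1 Glottal Epenthesis: [umipbut] → [humipbut]
  Rule 2 Stop Lenition: no change — [humipbut]
  Rule 3 Final Vowel Lowering: no change — [humipbut]
  Rule 4 Progressive Voicing Assimilation: [humipbut] → [humipput]
/baniwnalu/:
  Rule 1 Glottal Epenthesis: no change — [baniwnalu]
  Rule 2 Stop Lenition: no change — [baniwnalu]
  Rule 3 Final Vowel Lowering: [baniwnalu] → [baniwnalo]
  Rule 4 Progressive Voicing Assimilation: no change — [baniwnalo]
/ubewukak/:
  Rule 1 Glottal Epenthesis: [ubewukak] → [hubewukak]
  Rule 2 Stop Lenition: [hubewukak] → [huvewukak]
  Rule 3 Final Vowel Lowering: no change — [huvewukak]
  Rule 4 Progressive Voicing Assimilation: no change — [huvewukak]

[humipput], [baniwnalo], [huvewukak]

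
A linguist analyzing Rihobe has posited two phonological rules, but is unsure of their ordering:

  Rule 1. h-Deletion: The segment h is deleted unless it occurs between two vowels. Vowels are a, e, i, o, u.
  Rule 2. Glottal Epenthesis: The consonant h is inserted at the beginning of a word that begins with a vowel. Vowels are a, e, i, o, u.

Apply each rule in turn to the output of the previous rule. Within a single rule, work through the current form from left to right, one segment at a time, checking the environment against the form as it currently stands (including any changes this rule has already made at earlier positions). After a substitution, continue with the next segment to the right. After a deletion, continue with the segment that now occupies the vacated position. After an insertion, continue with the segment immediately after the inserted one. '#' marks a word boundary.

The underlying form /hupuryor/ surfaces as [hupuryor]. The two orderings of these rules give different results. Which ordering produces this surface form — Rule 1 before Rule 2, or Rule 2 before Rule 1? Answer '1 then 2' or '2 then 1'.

1 then 2

Order 1 then 2:
  1 h-Deletion: [hupuryor] → [upuryor]
  2 Glottal Epenthesis: [upuryor] → [hupuryor]
  result: [hupuryor]
Order 2 then 1:
  2 Glottal Epenthesis: no change — [hupuryor]
  1 h-Deletion: [hupuryor] → [upuryor]
  result: [upuryor]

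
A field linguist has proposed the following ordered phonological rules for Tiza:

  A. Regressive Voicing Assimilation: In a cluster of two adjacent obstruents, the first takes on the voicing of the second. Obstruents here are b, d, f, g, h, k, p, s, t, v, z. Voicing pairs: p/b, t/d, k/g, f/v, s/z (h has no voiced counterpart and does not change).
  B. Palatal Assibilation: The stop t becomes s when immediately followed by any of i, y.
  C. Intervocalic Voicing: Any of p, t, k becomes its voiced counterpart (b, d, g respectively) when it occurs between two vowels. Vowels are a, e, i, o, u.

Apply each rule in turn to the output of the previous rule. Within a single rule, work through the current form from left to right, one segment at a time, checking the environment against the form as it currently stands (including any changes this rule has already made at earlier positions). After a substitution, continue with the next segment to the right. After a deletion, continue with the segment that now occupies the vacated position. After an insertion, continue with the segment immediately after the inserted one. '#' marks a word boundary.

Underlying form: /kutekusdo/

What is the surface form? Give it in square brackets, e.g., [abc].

[kudeguzdo]

A Regressive Voicing Assimilation: [kutekusdo] → [kutekuzdo]
B Palatal Assibilation: no change — [kutekuzdo]
C Intervocalic Voicing: [kutekuzdo] → [kudeguzdo]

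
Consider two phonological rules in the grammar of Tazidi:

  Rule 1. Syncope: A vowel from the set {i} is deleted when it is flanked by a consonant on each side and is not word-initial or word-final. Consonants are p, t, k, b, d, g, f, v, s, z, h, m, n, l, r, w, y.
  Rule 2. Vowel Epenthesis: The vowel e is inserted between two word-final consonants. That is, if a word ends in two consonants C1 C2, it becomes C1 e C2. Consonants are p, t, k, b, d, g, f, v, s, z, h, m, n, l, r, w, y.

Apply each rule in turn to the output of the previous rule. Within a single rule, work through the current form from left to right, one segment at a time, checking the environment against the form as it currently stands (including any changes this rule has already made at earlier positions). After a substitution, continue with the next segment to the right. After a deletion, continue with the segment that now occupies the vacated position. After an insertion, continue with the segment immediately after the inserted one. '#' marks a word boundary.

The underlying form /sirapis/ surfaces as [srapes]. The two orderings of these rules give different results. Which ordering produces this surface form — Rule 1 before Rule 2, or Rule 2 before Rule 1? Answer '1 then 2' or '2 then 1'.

1 then 2

Order 1 then 2:
  1 Syncope: [sirapis] → [sraps]
  2 Vowel Epenthesis: [sraps] → [srapes]
  result: [srapes]
Order 2 then 1:
  2 Vowel Epenthesis: no change — [sirapis]
  1 Syncope: [sirapis] → [sraps]
  result: [sraps]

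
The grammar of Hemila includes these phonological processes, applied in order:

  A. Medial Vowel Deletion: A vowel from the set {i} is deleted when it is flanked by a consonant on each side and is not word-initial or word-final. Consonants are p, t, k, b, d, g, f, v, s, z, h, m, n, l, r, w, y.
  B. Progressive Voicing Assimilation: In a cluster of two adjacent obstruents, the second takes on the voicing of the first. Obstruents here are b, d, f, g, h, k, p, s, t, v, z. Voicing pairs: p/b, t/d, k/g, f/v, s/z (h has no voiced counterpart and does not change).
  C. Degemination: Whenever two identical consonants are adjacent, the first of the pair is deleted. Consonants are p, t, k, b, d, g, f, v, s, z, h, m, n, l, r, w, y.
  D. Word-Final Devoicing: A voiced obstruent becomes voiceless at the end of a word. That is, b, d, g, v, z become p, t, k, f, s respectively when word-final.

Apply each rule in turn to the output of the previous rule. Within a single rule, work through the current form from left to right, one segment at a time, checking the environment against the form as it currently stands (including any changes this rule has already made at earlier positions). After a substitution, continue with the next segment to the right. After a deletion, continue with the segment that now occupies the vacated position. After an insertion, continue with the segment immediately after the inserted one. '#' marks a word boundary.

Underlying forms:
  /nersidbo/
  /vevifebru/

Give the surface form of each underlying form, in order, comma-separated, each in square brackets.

/nersidbo/:
  A Medial Vowel Deletion: [nersidbo] → [nersdbo]
  B Progressive Voicing Assimilation: [nersdbo] → [nerstpo]
  C Degemination: no change — [nerstpo]
  D Word-Final Devoicing: no change — [nerstpo]
/vevifebru/:
  A Medial Vowel Deletion: [vevifebru] → [vevfebru]
  B Progressive Voicing Assimilation: [vevfebru] → [vevvebru]
  C Degemination: [vevvebru] → [vevebru]
  D Word-Final Devoicing: no change — [vevebru]

[nerstpo], [vevebru]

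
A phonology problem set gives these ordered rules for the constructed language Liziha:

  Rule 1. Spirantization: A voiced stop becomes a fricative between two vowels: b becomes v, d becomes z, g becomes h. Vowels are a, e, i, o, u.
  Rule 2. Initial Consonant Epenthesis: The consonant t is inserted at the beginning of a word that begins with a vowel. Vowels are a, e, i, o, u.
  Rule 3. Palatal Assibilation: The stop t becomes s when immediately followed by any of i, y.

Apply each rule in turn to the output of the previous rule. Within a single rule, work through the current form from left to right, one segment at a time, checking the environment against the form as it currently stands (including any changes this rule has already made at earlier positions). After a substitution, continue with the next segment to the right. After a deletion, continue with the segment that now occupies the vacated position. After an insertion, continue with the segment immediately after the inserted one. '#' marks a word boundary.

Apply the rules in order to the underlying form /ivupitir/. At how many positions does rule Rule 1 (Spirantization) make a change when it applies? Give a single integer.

Rule 1 Spirantization: no change — [ivupitir]
Rule 2 Initial Consonant Epenthesis: [ivupitir] → [tivupitir]
Rule 3 Palatal Assibilation: [tivupitir] → [sivupisir]
Rule Rule 1 changed 0 position(s).

0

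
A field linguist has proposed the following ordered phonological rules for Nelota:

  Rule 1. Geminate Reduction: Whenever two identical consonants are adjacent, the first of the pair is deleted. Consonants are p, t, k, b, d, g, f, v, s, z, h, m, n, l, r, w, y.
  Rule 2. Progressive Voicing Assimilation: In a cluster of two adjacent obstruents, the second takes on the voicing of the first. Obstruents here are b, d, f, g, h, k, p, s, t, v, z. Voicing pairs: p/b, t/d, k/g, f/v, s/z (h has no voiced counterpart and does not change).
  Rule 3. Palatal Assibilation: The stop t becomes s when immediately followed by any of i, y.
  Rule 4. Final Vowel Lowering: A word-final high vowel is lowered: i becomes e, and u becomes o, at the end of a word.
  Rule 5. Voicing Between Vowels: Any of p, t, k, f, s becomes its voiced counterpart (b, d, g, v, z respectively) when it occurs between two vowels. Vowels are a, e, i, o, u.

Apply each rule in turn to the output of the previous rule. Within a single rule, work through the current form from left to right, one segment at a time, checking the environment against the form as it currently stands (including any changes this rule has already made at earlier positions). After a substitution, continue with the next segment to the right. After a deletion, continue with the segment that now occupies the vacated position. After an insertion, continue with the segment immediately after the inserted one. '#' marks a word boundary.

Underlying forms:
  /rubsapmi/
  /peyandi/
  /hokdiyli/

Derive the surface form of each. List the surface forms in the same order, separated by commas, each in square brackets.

/rubsapmi/:
  Rule 1 Geminate Reduction: no change — [rubsapmi]
  Rule 2 Progressive Voicing Assimilation: [rubsapmi] → [rubzapmi]
  Rule 3 Palatal Assibilation: no change — [rubzapmi]
  Rule 4 Final Vowel Lowering: [rubzapmi] → [rubzapme]
  Rule 5 Voicing Between Vowels: no change — [rubzapme]
/peyandi/:
  Rule 1 Geminate Reduction: no change — [peyandi]
  Rule 2 Progressive Voicing Assimilation: no change — [peyandi]
  Rule 3 Palatal Assibilation: no change — [peyandi]
  Rule 4 Final Vowel Lowering: [peyandi] → [peyande]
  Rule 5 Voicing Between Vowels: no change — [peyande]
/hokdiyli/:
  Rule 1 Geminate Reduction: no change — [hokdiyli]
  Rule 2 Progressive Voicing Assimilation: [hokdiyli] → [hoktiyli]
  Rule 3 Palatal Assibilation: [hoktiyli] → [hoksiyli]
  Rule 4 Final Vowel Lowering: [hoksiyli] → [hoksiyle]
  Rule 5 Voicing Between Vowels: no change — [hoksiyle]

[rubzapme], [peyande], [hoksiyle]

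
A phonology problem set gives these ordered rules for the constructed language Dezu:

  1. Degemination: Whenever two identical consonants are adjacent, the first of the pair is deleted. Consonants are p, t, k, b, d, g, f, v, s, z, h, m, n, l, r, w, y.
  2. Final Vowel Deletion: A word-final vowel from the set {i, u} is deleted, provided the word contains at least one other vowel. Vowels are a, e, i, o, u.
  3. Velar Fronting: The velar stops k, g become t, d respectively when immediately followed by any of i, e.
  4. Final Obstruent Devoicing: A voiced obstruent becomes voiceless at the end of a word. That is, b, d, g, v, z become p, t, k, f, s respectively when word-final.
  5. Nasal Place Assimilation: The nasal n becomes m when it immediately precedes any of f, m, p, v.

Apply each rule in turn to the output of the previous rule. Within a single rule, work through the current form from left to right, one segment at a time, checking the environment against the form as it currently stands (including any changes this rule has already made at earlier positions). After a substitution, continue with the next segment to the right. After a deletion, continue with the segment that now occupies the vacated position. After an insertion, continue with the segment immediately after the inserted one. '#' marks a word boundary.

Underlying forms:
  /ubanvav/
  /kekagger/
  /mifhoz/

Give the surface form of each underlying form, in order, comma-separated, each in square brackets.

/ubanvav/:
  1 Degemination: no change — [ubanvav]
  2 Final Vowel Deletion: no change — [ubanvav]
  3 Velar Fronting: no change — [ubanvav]
  4 Final Obstruent Devoicing: [ubanvav] → [ubanvaf]
  5 Nasal Place Assimilation: [ubanvaf] → [ubamvaf]
/kekagger/:
  1 Degemination: [kekagger] → [kekager]
  2 Final Vowel Deletion: no change — [kekager]
  3 Velar Fronting: [kekager] → [tekader]
  4 Final Obstruent Devoicing: no change — [tekader]
  5 Nasal Place Assimilation: no change — [tekader]
/mifhoz/:
  1 Degemination: no change — [mifhoz]
  2 Final Vowel Deletion: no change — [mifhoz]
  3 Velar Fronting: no change — [mifhoz]
  4 Final Obstruent Devoicing: [mifhoz] → [mifhos]
  5 Nasal Place Assimilation: no change — [mifhos]

[ubamvaf], [tekader], [mifhos]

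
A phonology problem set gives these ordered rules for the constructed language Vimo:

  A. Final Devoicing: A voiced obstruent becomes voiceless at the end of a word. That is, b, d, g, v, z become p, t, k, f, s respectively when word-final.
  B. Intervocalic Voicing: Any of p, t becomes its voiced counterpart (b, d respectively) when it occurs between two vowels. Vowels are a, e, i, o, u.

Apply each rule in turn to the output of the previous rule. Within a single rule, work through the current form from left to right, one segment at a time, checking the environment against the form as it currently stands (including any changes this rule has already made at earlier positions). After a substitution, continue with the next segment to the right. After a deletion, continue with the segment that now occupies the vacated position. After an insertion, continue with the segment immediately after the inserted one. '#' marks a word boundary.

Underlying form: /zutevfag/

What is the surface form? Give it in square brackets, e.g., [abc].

A Final Devoicing: [zutevfag] → [zutevfak]
B Intervocalic Voicing: [zutevfak] → [zudevfak]

[zudevfak]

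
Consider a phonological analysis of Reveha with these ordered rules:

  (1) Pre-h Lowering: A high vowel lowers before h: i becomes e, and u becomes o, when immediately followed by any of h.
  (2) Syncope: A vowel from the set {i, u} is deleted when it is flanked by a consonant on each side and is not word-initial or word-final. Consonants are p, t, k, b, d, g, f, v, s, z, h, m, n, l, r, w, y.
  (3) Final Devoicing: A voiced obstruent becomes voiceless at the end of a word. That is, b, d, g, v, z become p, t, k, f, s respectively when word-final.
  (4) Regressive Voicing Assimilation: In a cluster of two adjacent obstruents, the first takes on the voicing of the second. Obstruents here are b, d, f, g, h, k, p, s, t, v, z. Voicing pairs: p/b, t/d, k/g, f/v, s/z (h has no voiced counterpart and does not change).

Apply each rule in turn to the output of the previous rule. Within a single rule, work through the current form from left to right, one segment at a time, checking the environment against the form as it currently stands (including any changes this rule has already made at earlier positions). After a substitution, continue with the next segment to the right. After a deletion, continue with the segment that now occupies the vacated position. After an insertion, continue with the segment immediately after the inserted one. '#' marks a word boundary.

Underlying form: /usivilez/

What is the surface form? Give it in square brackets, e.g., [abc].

[uzvles]

(1) Pre-h Lowering: no change — [usivilez]
(2) Syncope: [usivilez] → [usvlez]
(3) Final Devoicing: [usvlez] → [usvles]
(4) Regressive Voicing Assimilation: [usvles] → [uzvles]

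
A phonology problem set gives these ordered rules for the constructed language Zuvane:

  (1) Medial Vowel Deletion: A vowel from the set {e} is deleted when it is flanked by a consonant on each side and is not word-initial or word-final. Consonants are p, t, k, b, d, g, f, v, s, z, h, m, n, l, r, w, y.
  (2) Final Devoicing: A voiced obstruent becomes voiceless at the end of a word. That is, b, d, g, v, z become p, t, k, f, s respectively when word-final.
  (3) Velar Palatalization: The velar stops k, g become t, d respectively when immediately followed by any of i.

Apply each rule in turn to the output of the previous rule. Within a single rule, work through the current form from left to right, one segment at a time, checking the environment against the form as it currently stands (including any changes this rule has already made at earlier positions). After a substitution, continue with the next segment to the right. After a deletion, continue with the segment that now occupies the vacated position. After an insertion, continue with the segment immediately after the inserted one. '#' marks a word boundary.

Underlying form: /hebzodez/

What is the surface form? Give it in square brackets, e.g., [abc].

[hbzods]

(1) Medial Vowel Deletion: [hebzodez] → [hbzodz]
(2) Final Devoicing: [hbzodz] → [hbzods]
(3) Velar Palatalization: no change — [hbzods]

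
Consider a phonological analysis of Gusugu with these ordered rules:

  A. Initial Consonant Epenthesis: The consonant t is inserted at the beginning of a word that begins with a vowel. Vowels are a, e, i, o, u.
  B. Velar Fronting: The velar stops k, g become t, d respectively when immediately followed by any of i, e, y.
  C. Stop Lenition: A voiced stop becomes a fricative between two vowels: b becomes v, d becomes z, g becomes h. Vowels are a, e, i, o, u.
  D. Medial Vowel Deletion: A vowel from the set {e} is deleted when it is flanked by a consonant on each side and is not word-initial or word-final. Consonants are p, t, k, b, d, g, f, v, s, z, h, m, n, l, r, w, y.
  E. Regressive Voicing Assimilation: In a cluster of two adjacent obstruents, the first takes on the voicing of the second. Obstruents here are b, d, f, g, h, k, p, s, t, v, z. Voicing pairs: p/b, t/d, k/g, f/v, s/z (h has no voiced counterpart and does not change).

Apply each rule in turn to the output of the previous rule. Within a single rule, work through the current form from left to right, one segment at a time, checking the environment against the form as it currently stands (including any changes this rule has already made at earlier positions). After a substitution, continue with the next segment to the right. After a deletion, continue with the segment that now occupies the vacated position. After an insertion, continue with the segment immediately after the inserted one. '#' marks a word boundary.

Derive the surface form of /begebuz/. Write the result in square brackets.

[bzvuz]

A Initial Consonant Epenthesis: no change — [begebuz]
B Velar Fronting: [begebuz] → [bedebuz]
C Stop Lenition: [bedebuz] → [bezevuz]
D Medial Vowel Deletion: [bezevuz] → [bzvuz]
E Regressive Voicing Assimilation: no change — [bzvuz]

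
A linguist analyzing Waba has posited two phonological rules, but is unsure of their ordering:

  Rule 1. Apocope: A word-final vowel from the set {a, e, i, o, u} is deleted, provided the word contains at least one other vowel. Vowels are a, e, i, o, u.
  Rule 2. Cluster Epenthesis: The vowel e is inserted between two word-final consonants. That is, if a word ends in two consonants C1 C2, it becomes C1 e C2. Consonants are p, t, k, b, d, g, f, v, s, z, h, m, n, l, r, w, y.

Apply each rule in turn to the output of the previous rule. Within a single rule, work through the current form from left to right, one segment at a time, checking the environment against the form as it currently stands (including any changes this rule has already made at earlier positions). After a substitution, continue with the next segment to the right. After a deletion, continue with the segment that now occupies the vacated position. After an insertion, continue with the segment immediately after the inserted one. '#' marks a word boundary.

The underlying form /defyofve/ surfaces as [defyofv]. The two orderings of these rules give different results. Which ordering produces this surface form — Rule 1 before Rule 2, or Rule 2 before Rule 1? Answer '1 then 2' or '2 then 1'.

Order 1 then 2:
  1 Apocope: [defyofve] → [defyofv]
  2 Cluster Epenthesis: [defyofv] → [defyofev]
  result: [defyofev]
Order 2 then 1:
  2 Cluster Epenthesis: no change — [defyofve]
  1 Apocope: [defyofve] → [defyofv]
  result: [defyofv]

2 then 1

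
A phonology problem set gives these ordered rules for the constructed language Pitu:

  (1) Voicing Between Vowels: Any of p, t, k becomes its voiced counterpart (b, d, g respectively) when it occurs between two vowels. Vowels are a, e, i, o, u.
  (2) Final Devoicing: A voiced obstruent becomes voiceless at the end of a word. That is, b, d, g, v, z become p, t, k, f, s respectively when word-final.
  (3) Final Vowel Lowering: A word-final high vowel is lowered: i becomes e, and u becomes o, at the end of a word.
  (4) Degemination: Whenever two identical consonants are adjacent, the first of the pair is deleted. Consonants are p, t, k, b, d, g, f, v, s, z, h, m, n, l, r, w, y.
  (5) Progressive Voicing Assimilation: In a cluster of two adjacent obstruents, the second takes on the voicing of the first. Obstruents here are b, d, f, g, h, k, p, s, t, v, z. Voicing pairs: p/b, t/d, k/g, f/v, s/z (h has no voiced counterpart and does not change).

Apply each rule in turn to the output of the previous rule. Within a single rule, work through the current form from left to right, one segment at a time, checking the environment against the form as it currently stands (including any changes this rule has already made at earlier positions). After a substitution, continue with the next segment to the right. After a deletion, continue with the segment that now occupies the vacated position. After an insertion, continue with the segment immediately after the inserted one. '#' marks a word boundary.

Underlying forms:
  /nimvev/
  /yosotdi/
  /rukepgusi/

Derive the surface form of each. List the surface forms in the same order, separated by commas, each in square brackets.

[nimvef], [yosotte], [rugepkuse]

/nimvev/:
  (1) Voicing Between Vowels: no change — [nimvev]
  (2) Final Devoicing: [nimvev] → [nimvef]
  (3) Final Vowel Lowering: no change — [nimvef]
  (4) Degemination: no change — [nimvef]
  (5) Progressive Voicing Assimilation: no change — [nimvef]
/yosotdi/:
  (1) Voicing Between Vowels: no change — [yosotdi]
  (2) Final Devoicing: no change — [yosotdi]
  (3) Final Vowel Lowering: [yosotdi] → [yosotde]
  (4) Degemination: no change — [yosotde]
  (5) Progressive Voicing Assimilation: [yosotde] → [yosotte]
/rukepgusi/:
  (1) Voicing Between Vowels: [rukepgusi] → [rugepgusi]
  (2) Final Devoicing: no change — [rugepgusi]
  (3) Final Vowel Lowering: [rugepgusi] → [rugepguse]
  (4) Degemination: no change — [rugepguse]
  (5) Progressive Voicing Assimilation: [rugepguse] → [rugepkuse]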